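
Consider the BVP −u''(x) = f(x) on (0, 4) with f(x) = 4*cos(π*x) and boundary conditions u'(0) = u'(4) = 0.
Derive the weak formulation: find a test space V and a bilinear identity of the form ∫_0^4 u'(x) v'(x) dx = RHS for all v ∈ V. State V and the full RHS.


V = H^1(0, 4) (no boundary constraint on v; u is determined up to an additive constant); weak form: ∫_0^4 u'v' dx = ∫_0^4 (4*cos(π*x)) v dx for all v ∈ V.

Multiply both sides by a test function v and integrate from 0 to 4:
  ∫_0^4 −u''(x) v(x) dx = ∫_0^4 f(x) v(x) dx.
Integrate the LHS by parts once:
  ∫_0^4 −u'' v dx = −[u'(x) v(x)]_0^4 + ∫_0^4 u'(x) v'(x) dx.
Thus ∫_0^4 u'(x) v'(x) dx = ∫_0^4 f(x) v(x) dx + [u'(x) v(x)]_0^4.
Choose V so that boundary terms are either known or forced to vanish.
u has homogeneous Neumann: u'(0) = u'(4) = 0. So [u' v]_0^4 = 0·v(4) − 0·v(0) = 0 for any v; take V = H^1(0, 4).
Weak formulation: find u (satisfying any essential BC) such that ∫_0^4 u'(x) v'(x) dx = ∫_0^4 f v dx for all v ∈ V (homogeneous Neumann, so boundary terms vanish).
Substituting f(x) = 4*cos(π*x), the right-hand side is ∫_0^4 (4*cos(π*x)) v dx.
Compatibility check (pure Neumann): taking v ≡ 1 ∈ V gives 0 = ∫_0^4 f dx + (0) − (0), i.e. ∫_0^4 f dx must equal u'(0) − u'(4) = 0. Indeed ∫_0^4 (4*cos(π*x)) dx = 0, so the data are compatible. The solution is then unique only up to an additive constant (fix it e.g. by requiring ∫_0^4 u dx = 0).


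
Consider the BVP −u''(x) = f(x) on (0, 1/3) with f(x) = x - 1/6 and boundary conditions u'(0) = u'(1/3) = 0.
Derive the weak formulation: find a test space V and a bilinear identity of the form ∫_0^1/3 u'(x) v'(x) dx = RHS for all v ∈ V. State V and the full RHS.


V = H^1(0, 1/3) (no boundary constraint on v; u is determined up to an additive constant); weak form: ∫_0^1/3 u'v' dx = ∫_0^1/3 (x - 1/6) v dx for all v ∈ V.

Multiply both sides by a test function v and integrate from 0 to 1/3:
  ∫_0^1/3 −u''(x) v(x) dx = ∫_0^1/3 f(x) v(x) dx.
Integrate the LHS by parts once:
  ∫_0^1/3 −u'' v dx = −[u'(x) v(x)]_0^1/3 + ∫_0^1/3 u'(x) v'(x) dx.
Thus ∫_0^1/3 u'(x) v'(x) dx = ∫_0^1/3 f(x) v(x) dx + [u'(x) v(x)]_0^1/3.
Choose V so that boundary terms are either known or forced to vanish.
u has homogeneous Neumann: u'(0) = u'(1/3) = 0. So [u' v]_0^1/3 = 0·v(1/3) − 0·v(0) = 0 for any v; take V = H^1(0, 1/3).
Weak formulation: find u (satisfying any essential BC) such that ∫_0^1/3 u'(x) v'(x) dx = ∫_0^1/3 f v dx for all v ∈ V (homogeneous Neumann, so boundary terms vanish).
Substituting f(x) = x - 1/6, the right-hand side is ∫_0^1/3 (x - 1/6) v dx.
Compatibility check (pure Neumann): taking v ≡ 1 ∈ V gives 0 = ∫_0^1/3 f dx + (0) − (0), i.e. ∫_0^1/3 f dx must equal u'(0) − u'(1/3) = 0. Indeed ∫_0^1/3 (x - 1/6) dx = 0, so the data are compatible. The solution is then unique only up to an additive constant (fix it e.g. by requiring ∫_0^1/3 u dx = 0).


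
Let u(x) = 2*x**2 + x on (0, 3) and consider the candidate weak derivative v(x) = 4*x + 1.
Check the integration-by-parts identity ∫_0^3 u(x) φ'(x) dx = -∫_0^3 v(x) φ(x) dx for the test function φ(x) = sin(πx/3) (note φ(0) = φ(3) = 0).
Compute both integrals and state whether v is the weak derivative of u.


LHS = -42/π, RHS = -42/π. Yes, v = u' weakly.

u(x) = 2*x**2 + x, classical derivative u'(x) = 4*x + 1.
φ(x) = sin(πx/3), so φ'(x) = π*cos(π*x/3)/3.
Note φ(0) = φ(3) = 0, so the boundary term u·φ vanishes.
LHS = ∫_0^3 u(x) φ'(x) dx = ∫_0^3 (2*π*x^2*cos(π*x/3)/3 + π*x*cos(π*x/3)/3) dx. Term by term:
  ∫_0^3 π*x*cos(π*x/3)/3 dx = -6/π;  ∫_0^3 2*π*x^2*cos(π*x/3)/3 dx = -36/π.
Sum: -6/π − 36/π = -42/π.
So LHS = -42/π.
∫_0^3 v(x) φ(x) dx = ∫_0^3 (4*x*sin(π*x/3) + sin(π*x/3)) dx. Term by term:
  ∫_0^3 4*x*sin(π*x/3) dx = 36/π;  ∫_0^3 sin(π*x/3) dx = 6/π.
Sum: 36/π + 6/π = 42/π.
So RHS = -∫_0^3 v(x) φ(x) dx = -42/π.
LHS = RHS, so the identity holds for this test φ.
Moreover u is smooth here and v(x) = u'(x) = 4*x + 1 pointwise, so the identity holds for every test function. Hence v is the weak derivative of u.


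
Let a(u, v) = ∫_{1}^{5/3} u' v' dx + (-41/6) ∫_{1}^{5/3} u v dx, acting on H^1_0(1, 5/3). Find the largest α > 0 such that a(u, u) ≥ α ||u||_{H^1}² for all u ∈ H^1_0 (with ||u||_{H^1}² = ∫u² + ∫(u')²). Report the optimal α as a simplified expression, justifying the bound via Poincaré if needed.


α = (-82 + 27*π^2)/(3*(4 + 9*π^2))

Coercivity of a(·,·) on H^1_0(1, 5/3) means a(u, u) ≥ α ||u||_{H^1}² for every u ∈ H^1_0.
The interval has length L = 2/3, and Poincaré/coercivity depend only on L. Here a(u, u) = ∫(u')² + (-41/6)·∫u².
Here c = -41/6 < 0 with |c| < (π/L)² = 9*π^2/4, so coercivity still holds. The condition a(u,u) ≥ α||u||_{H^1}² reads (1−α)∫(u')² ≥ (α−c)∫u². Any admissible α is ≤ 1 (rapidly oscillating u have ∫u²/∫(u')² → 0), and α = 1 would force 0 ≥ (1−c)∫u², impossible since c < 1; so 1−α > 0. By the sharp Poincaré inequality on H^1_0 of an interval of length L, ∫(u')² ≥ (π/L)²∫u² with equality for the first sine mode sin(π(x−x₀)/L) (x₀ the left endpoint), so the inequality holds for all u iff (1−α)(π/L)² ≥ α − c, i.e. α ≤ ((π/L)² + c)/((π/L)² + 1) = (1 + c(L/π)²)/(1 + (L/π)²). (Direct route, valid since c ≤ 0: Poincaré gives c∫u² ≥ c(L/π)²∫(u')², so a(u,u) ≥ (1 + c(L/π)²)∫(u')², while ||u||_{H^1}² ≤ (1 + (L/π)²)∫(u')²; dividing yields the same α.) With (π/L)² = 9*π^2/4 and c = -41/6, the largest admissible constant is α = ((π/L)² + c)/((π/L)² + 1).
Simplifying, α = (-82 + 27*π^2)/(3*(4 + 9*π^2)).


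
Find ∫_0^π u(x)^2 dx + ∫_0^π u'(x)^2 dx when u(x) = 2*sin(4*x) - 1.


||u||_{H^1(0,π)}^2 = 35*π

u'(x) = 8*cos(4*x).
Expand u² and (u')² and integrate term by term on (0, π), using: for integers n ≥ 1, ∫_0^π sin²(nx) dx = ∫_0^π cos²(nx) dx = π/2; for n ≠ n', ∫_0^π sin(nx)sin(n'x) dx = ∫_0^π cos(nx)cos(n'x) dx = 0; and by product-to-sum, ∫_0^π sin(nx)cos(n'x) dx = ½∫_0^π [sin((n+n')x) + sin((n−n')x)] dx, which is 0 when n+n' is even and 2n/(n²−n'²) when n+n' is odd (it need not vanish on (0, π)). For the constant mode: ∫_0^π 1 dx = π, ∫_0^π cos(nx) dx = 0, ∫_0^π sin(nx) dx = (1−(−1)^n)/n.
  u² squared terms: (-1)²·∫1 dx = 1·π = π;  (2)²·∫sin(4x)² dx = 4·π/2 = 2*π.
  u² cross terms: 2·(-1)·(2)·∫1·sin(4x) dx = -4·(0) = 0.
  So ∫_0^π u² dx = π + 2*π + 0 = 3*π.
  (u')² squared terms: (8)²·∫cos(4x)² dx = 64·π/2 = 32*π.
  So ∫_0^π (u')² dx = 32*π.
||u||_{H^1}^2 = (3*π) + (32*π) = 35*π.


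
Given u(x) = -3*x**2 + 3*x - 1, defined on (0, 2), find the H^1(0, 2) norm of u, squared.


||u||_{H^1}^2 = 288/5

The H^1 norm (squared) on an interval (0, L) is
  ||u||_{H^1}^2 = ∫_0^L u(x)^2 dx + ∫_0^L u'(x)^2 dx.
Compute u'(x) = 3 - 6*x.
Then u(x)^2 = 9*x**4 - 18*x**3 + 15*x**2 - 6*x + 1 and u'(x)^2 = 36*x**2 - 36*x + 9.
Integrate each monomial from 0 to 2 using ∫_0^2 c·x^n dx = c·2^(n+1)/(n+1):
  ∫_0^2 u(x)^2 dx = ∫_0^2 (9*x^4 - 18*x^3 + 15*x^2 - 6*x + 1) dx. Term by term:
    ∫_0^2 9*x^4 dx = 288/5;  ∫_0^2 -18*x^3 dx = -72;  ∫_0^2 15*x^2 dx = 40;
    ∫_0^2 -6*x dx = -12;  ∫_0^2 1 dx = 2.
  Sum: 288/5 − 72 + 40 − 12 + 2 = 78/5.
  ∫_0^2 u'(x)^2 dx = ∫_0^2 (36*x^2 - 36*x + 9) dx. Term by term:
    ∫_0^2 36*x^2 dx = 96;  ∫_0^2 -36*x dx = -72;  ∫_0^2 9 dx = 18.
  Sum: 96 − 72 + 18 = 42.
Adding: ||u||_{H^1}^2 = 78/5 + 42 = 288/5.


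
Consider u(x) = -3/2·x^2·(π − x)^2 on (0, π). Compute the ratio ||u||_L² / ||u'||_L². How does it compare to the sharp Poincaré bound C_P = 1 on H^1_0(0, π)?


||u||_L² / ||u'||_L² = sqrt(3)*π/6 < C_P = 1.

u(x) = -3/2·x^2·(π − x)^2, so u'(x) = 3*x*(x*(π - x) - (x - π)^2).
u(x) = -3/2·x^2·(π − x)^2 vanishes at x = 0 and x = π, so u ∈ H^1_0(0, π). Differentiate via the product rule and integrate the resulting polynomials term by term.
  ∫_0^π u² dx = ∫_0^π (9*x^8/4 - 9*π*x^7 + 27*π^2*x^6/2 - 9*π^3*x^5 + 9*π^4*x^4/4) dx. Term by term:
    ∫_0^π 9*x^8/4 dx = π^9/4;  ∫_0^π -9*π*x^7 dx = -9*π^9/8;  ∫_0^π 27*π^2*x^6/2 dx = 27*π^9/14;
    ∫_0^π -9*π^3*x^5 dx = -3*π^9/2;  ∫_0^π 9*π^4*x^4/4 dx = 9*π^9/20.
  Sum: π^9/4 − 9*π^9/8 + 27*π^9/14 − 3*π^9/2 + 9*π^9/20 = π^9/280.
  ∫_0^π (u')² dx = ∫_0^π (36*x^6 - 108*π*x^5 + 117*π^2*x^4 - 54*π^3*x^3 + 9*π^4*x^2) dx. Term by term:
    ∫_0^π 36*x^6 dx = 36*π^7/7;  ∫_0^π -108*π*x^5 dx = -18*π^7;  ∫_0^π 117*π^2*x^4 dx = 117*π^7/5;
    ∫_0^π -54*π^3*x^3 dx = -27*π^7/2;  ∫_0^π 9*π^4*x^2 dx = 3*π^7.
  Sum: 36*π^7/7 − 18*π^7 + 117*π^7/5 − 27*π^7/2 + 3*π^7 = 3*π^7/70.
∫_0^π u² dx = π^9/280, so ||u||_L² = sqrt(70)*π^(9/2)/140.
∫_0^π (u')² dx = 3*π^7/70, so ||u'||_L² = sqrt(210)*π^(7/2)/70.
Ratio ||u||_L² / ||u'||_L² = sqrt(3)*π/6.
Sharp Poincaré constant on H^1_0(0, π) is C_P = L/π = 1, achieved by sin(x).
A polynomial bump cannot attain the sharp Poincaré constant (only the first sine eigenfunction does), so the ratio is strictly less than C_P, consistent with ||u||_L² ≤ C_P ||u'||_L².


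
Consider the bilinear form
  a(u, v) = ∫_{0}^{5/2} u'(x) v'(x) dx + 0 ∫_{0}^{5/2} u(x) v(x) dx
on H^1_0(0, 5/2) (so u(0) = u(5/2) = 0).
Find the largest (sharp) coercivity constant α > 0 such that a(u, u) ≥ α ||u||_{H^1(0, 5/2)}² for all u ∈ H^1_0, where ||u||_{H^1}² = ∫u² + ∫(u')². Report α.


α = 4*π^2/(25 + 4*π^2)

Coercivity of a(·,·) on H^1_0(0, 5/2) means a(u, u) ≥ α ||u||_{H^1}² for every u ∈ H^1_0.
The interval has length L = 5/2, and Poincaré/coercivity depend only on L. Here a(u, u) = ∫(u')² + (0)·∫u².
Here c = 0, so a(u,u) = ∫(u')² alone. The condition a(u,u) ≥ α||u||_{H^1}² reads (1−α)∫(u')² ≥ (α−c)∫u². Any admissible α is ≤ 1 (rapidly oscillating u have ∫u²/∫(u')² → 0), and α = 1 would force 0 ≥ (1−c)∫u², impossible since c < 1; so 1−α > 0. By the sharp Poincaré inequality on H^1_0 of an interval of length L, ∫(u')² ≥ (π/L)²∫u² with equality for the first sine mode sin(π(x−x₀)/L) (x₀ the left endpoint), so the inequality holds for all u iff (1−α)(π/L)² ≥ α − c, i.e. α ≤ ((π/L)² + c)/((π/L)² + 1) = (1 + c(L/π)²)/(1 + (L/π)²). (Direct route, valid since c ≤ 0: Poincaré gives c∫u² ≥ c(L/π)²∫(u')², so a(u,u) ≥ (1 + c(L/π)²)∫(u')², while ||u||_{H^1}² ≤ (1 + (L/π)²)∫(u')²; dividing yields the same α.) With (π/L)² = 4*π^2/25 and c = 0, the largest admissible constant is α = ((π/L)² + c)/((π/L)² + 1).
Simplifying, α = 4*π^2/(25 + 4*π^2).


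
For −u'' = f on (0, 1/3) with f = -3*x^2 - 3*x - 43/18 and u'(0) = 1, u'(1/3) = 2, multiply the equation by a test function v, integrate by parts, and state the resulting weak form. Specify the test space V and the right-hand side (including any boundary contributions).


V = H^1(0, 1/3) (v unrestricted at boundary; u is determined up to an additive constant); weak form: ∫_0^1/3 u'v' dx = ∫_0^1/3 (-3*x^2 - 3*x - 43/18) v dx + 2·v(1/3) − v(0) for all v ∈ V.

Multiply both sides by a test function v and integrate from 0 to 1/3:
  ∫_0^1/3 −u''(x) v(x) dx = ∫_0^1/3 f(x) v(x) dx.
Integrate the LHS by parts once:
  ∫_0^1/3 −u'' v dx = −[u'(x) v(x)]_0^1/3 + ∫_0^1/3 u'(x) v'(x) dx.
Thus ∫_0^1/3 u'(x) v'(x) dx = ∫_0^1/3 f(x) v(x) dx + [u'(x) v(x)]_0^1/3.
Choose V so that boundary terms are either known or forced to vanish.
u has inhomogeneous Neumann u'(0) = 1, u'(1/3) = 2. [u' v]_0^1/3 = (2)·v(1/3) − (1)·v(0) = 2·v(1/3) − v(0). Take V = H^1(0, 1/3); boundary term becomes part of RHS.
Weak formulation: find u (satisfying any essential BC) such that ∫_0^1/3 u'(x) v'(x) dx = ∫_0^1/3 f v dx + 2·v(1/3) − v(0) for all v ∈ V (Neumann data are natural BCs: they enter the RHS as boundary terms).
Substituting f(x) = -3*x^2 - 3*x - 43/18, the right-hand side is ∫_0^1/3 (-3*x^2 - 3*x - 43/18) v dx + 2·v(1/3) − v(0).
Compatibility check (pure Neumann): taking v ≡ 1 ∈ V gives 0 = ∫_0^1/3 f dx + (2) − (1), i.e. ∫_0^1/3 f dx must equal u'(0) − u'(1/3) = -1. Indeed ∫_0^1/3 (-3*x^2 - 3*x - 43/18) dx = -1, so the data are compatible. The solution is then unique only up to an additive constant (fix it e.g. by requiring ∫_0^1/3 u dx = 0).


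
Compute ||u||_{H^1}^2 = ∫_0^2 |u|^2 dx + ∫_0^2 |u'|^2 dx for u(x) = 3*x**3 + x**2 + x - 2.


||u||_{H^1}^2 = 100426/105

The H^1 norm (squared) on an interval (0, L) is
  ||u||_{H^1}^2 = ∫_0^L u(x)^2 dx + ∫_0^L u'(x)^2 dx.
Compute u'(x) = 9*x**2 + 2*x + 1.
Then u(x)^2 = 9*x**6 + 6*x**5 + 7*x**4 - 10*x**3 - 3*x**2 - 4*x + 4 and u'(x)^2 = 81*x**4 + 36*x**3 + 22*x**2 + 4*x + 1.
Integrate each monomial from 0 to 2 using ∫_0^2 c·x^n dx = c·2^(n+1)/(n+1):
  ∫_0^2 u(x)^2 dx = ∫_0^2 (9*x^6 + 6*x^5 + 7*x^4 - 10*x^3 - 3*x^2 - 4*x + 4) dx. Term by term:
    ∫_0^2 9*x^6 dx = 1152/7;  ∫_0^2 6*x^5 dx = 64;  ∫_0^2 7*x^4 dx = 224/5;
    ∫_0^2 -10*x^3 dx = -40;  ∫_0^2 -3*x^2 dx = -8;  ∫_0^2 -4*x dx = -8;
    ∫_0^2 4 dx = 8.
  Sum: 1152/7 + 64 + 224/5 − 40 − 8 − 8 + 8 = 7888/35.
  ∫_0^2 u'(x)^2 dx = ∫_0^2 (81*x^4 + 36*x^3 + 22*x^2 + 4*x + 1) dx. Term by term:
    ∫_0^2 81*x^4 dx = 2592/5;  ∫_0^2 36*x^3 dx = 144;  ∫_0^2 22*x^2 dx = 176/3;
    ∫_0^2 4*x dx = 8;  ∫_0^2 1 dx = 2.
  Sum: 2592/5 + 144 + 176/3 + 8 + 2 = 10966/15.
Adding: ||u||_{H^1}^2 = 7888/35 + 10966/15 = 100426/105.


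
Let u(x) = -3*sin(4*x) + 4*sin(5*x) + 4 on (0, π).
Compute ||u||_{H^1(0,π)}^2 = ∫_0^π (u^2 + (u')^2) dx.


||u||_{H^1(0,π)}^2 = 64/5 + 601*π/2

u'(x) = -12*cos(4*x) + 20*cos(5*x).
Expand u² and (u')² and integrate term by term on (0, π), using: for integers n ≥ 1, ∫_0^π sin²(nx) dx = ∫_0^π cos²(nx) dx = π/2; for n ≠ n', ∫_0^π sin(nx)sin(n'x) dx = ∫_0^π cos(nx)cos(n'x) dx = 0; and by product-to-sum, ∫_0^π sin(nx)cos(n'x) dx = ½∫_0^π [sin((n+n')x) + sin((n−n')x)] dx, which is 0 when n+n' is even and 2n/(n²−n'²) when n+n' is odd (it need not vanish on (0, π)). For the constant mode: ∫_0^π 1 dx = π, ∫_0^π cos(nx) dx = 0, ∫_0^π sin(nx) dx = (1−(−1)^n)/n.
  u² squared terms: (4)²·∫1 dx = 16·π = 16*π;  (-3)²·∫sin(4x)² dx = 9·π/2 = 9*π/2;  (4)²·∫sin(5x)² dx = 16·π/2 = 8*π.
  u² cross terms: 2·(4)·(-3)·∫1·sin(4x) dx = -24·(0) = 0;  2·(4)·(4)·∫1·sin(5x) dx = 32·(2/5) = 64/5;  2·(-3)·(4)·∫sin(4x)·sin(5x) dx = -24·(0) = 0.
  So ∫_0^π u² dx = 16*π + 9*π/2 + 8*π + 0 + 64/5 + 0 = 64/5 + 57*π/2.
  (u')² squared terms: (-12)²·∫cos(4x)² dx = 144·π/2 = 72*π;  (20)²·∫cos(5x)² dx = 400·π/2 = 200*π.
  (u')² cross terms: 2·(-12)·(20)·∫cos(4x)·cos(5x) dx = -480·(0) = 0.
  So ∫_0^π (u')² dx = 72*π + 200*π + 0 = 272*π.
||u||_{H^1}^2 = (64/5 + 57*π/2) + (272*π) = 64/5 + 601*π/2.


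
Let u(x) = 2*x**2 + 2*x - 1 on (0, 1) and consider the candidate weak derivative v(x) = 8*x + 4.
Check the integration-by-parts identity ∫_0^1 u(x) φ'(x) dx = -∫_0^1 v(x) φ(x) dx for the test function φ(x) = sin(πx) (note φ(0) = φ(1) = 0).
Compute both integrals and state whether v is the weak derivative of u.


LHS = -8/π, RHS = -16/π. No, v is not the weak derivative of u.

u(x) = 2*x**2 + 2*x - 1, classical derivative u'(x) = 4*x + 2.
φ(x) = sin(πx), so φ'(x) = π*cos(π*x).
Note φ(0) = φ(1) = 0, so the boundary term u·φ vanishes.
LHS = ∫_0^1 u(x) φ'(x) dx = ∫_0^1 (2*π*x^2*cos(π*x) + 2*π*x*cos(π*x) - π*cos(π*x)) dx. Term by term:
  ∫_0^1 -π*cos(π*x) dx = 0;  ∫_0^1 2*π*x*cos(π*x) dx = -4/π;  ∫_0^1 2*π*x^2*cos(π*x) dx = -4/π.
Sum: 0 − 4/π − 4/π = -8/π.
So LHS = -8/π.
∫_0^1 v(x) φ(x) dx = ∫_0^1 (8*x*sin(π*x) + 4*sin(π*x)) dx. Term by term:
  ∫_0^1 4*sin(π*x) dx = 8/π;  ∫_0^1 8*x*sin(π*x) dx = 8/π.
Sum: 8/π + 8/π = 16/π.
So RHS = -∫_0^1 v(x) φ(x) dx = -16/π.
LHS − RHS = 8/π ≠ 0, so the identity fails.
(For a valid weak derivative the identity must hold for EVERY test function, in particular this one. The failure shows v is NOT the weak derivative of u.)
Correct weak derivative would be u'(x) = 4*x + 2.


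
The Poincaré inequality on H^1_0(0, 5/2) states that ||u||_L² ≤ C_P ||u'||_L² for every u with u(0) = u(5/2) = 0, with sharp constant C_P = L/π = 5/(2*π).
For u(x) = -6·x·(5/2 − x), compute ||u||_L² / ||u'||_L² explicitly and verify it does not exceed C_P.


||u||_L² / ||u'||_L² = sqrt(10)/4 < C_P = 5/(2*π).

u(x) = -6·x·(5/2 − x), so u'(x) = 12*x - 15.
u(x) = -6·x·(5/2 − x) vanishes at x = 0 and x = 5/2, so u ∈ H^1_0(0, 5/2). Differentiate via the product rule and integrate the resulting polynomials term by term.
  ∫_0^5/2 u² dx = ∫_0^5/2 (36*x^4 - 180*x^3 + 225*x^2) dx. Term by term:
    ∫_0^5/2 36*x^4 dx = 5625/8;  ∫_0^5/2 -180*x^3 dx = -28125/16;  ∫_0^5/2 225*x^2 dx = 9375/8.
  Sum: 5625/8 − 28125/16 + 9375/8 = 1875/16.
  ∫_0^5/2 (u')² dx = ∫_0^5/2 (144*x^2 - 360*x + 225) dx. Term by term:
    ∫_0^5/2 144*x^2 dx = 750;  ∫_0^5/2 -360*x dx = -1125;  ∫_0^5/2 225 dx = 1125/2.
  Sum: 750 − 1125 + 1125/2 = 375/2.
∫_0^5/2 u² dx = 1875/16, so ||u||_L² = 25*sqrt(3)/4.
∫_0^5/2 (u')² dx = 375/2, so ||u'||_L² = 5*sqrt(30)/2.
Ratio ||u||_L² / ||u'||_L² = sqrt(10)/4.
Sharp Poincaré constant on H^1_0(0, 5/2) is C_P = L/π = 5/(2*π), achieved by sin(2*π/5·x).
A polynomial bump cannot attain the sharp Poincaré constant (only the first sine eigenfunction does), so the ratio is strictly less than C_P, consistent with ||u||_L² ≤ C_P ||u'||_L².


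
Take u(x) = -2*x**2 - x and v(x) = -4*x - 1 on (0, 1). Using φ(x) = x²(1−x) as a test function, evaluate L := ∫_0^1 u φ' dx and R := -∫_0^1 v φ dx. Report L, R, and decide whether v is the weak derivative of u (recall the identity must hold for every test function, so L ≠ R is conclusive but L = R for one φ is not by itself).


LHS = 17/60, RHS = 17/60. Yes, v = u' weakly.

u(x) = -2*x**2 - x, classical derivative u'(x) = -4*x - 1.
φ(x) = x²(1−x), so φ'(x) = x*(2 - 3*x).
Note φ(0) = φ(1) = 0, so the boundary term u·φ vanishes.
LHS = ∫_0^1 u(x) φ'(x) dx = ∫_0^1 (6*x^4 - x^3 - 2*x^2) dx. Term by term:
  ∫_0^1 6*x^4 dx = 6/5;  ∫_0^1 -x^3 dx = -1/4;  ∫_0^1 -2*x^2 dx = -2/3.
Sum: 6/5 − 1/4 − 2/3 = 17/60.
So LHS = 17/60.
∫_0^1 v(x) φ(x) dx = ∫_0^1 (4*x^4 - 3*x^3 - x^2) dx. Term by term:
  ∫_0^1 4*x^4 dx = 4/5;  ∫_0^1 -3*x^3 dx = -3/4;  ∫_0^1 -x^2 dx = -1/3.
Sum: 4/5 − 3/4 − 1/3 = -17/60.
So RHS = -∫_0^1 v(x) φ(x) dx = 17/60.
LHS = RHS, so the identity holds for this test φ.
Moreover u is smooth here and v(x) = u'(x) = -4*x - 1 pointwise, so the identity holds for every test function. Hence v is the weak derivative of u.


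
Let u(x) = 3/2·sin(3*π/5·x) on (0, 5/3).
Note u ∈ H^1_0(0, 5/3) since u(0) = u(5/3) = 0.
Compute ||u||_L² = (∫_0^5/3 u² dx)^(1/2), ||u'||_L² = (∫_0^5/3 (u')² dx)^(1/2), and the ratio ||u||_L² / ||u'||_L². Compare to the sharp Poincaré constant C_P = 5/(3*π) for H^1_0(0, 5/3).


||u||_L² / ||u'||_L² = 5/(3*π) = C_P.

u(x) = 3/2·sin(3*π/5·x), so u'(x) = 9*π*cos(3*π*x/5)/10.
Writing u(x) = A·sin(kπx/L) with A = 3/2 and k = 1, use ∫_0^L sin²(kπx/L) dx = L/2 and ∫_0^L cos²(kπx/L) dx = L/2.
u² = 9/4·sin²(3*π/5·x) and (u')² = 81*π^2/100·cos²(3*π/5·x), and each of sin², cos² integrates to L/2 = 5/6 over (0, 5/3).
∫_0^5/3 u² dx = 15/8, so ||u||_L² = sqrt(30)/4.
∫_0^5/3 (u')² dx = 27*π^2/40, so ||u'||_L² = 3*sqrt(30)*π/20.
Ratio ||u||_L² / ||u'||_L² = 5/(3*π).
Sharp Poincaré constant on H^1_0(0, 5/3) is C_P = L/π = 5/(3*π), achieved by sin(3*π/5·x).
This is the k = 1 eigenfunction (up to amplitude), so the ratio equals the sharp Poincaré constant exactly.


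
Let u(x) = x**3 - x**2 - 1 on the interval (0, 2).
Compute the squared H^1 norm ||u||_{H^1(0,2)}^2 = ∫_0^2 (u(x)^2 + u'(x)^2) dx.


||u||_{H^1}^2 = 482/21

The H^1 norm (squared) on an interval (0, L) is
  ||u||_{H^1}^2 = ∫_0^L u(x)^2 dx + ∫_0^L u'(x)^2 dx.
Compute u'(x) = 3*x**2 - 2*x.
Then u(x)^2 = x**6 - 2*x**5 + x**4 - 2*x**3 + 2*x**2 + 1 and u'(x)^2 = 9*x**4 - 12*x**3 + 4*x**2.
Integrate each monomial from 0 to 2 using ∫_0^2 c·x^n dx = c·2^(n+1)/(n+1):
  ∫_0^2 u(x)^2 dx = ∫_0^2 (x^6 - 2*x^5 + x^4 - 2*x^3 + 2*x^2 + 1) dx. Term by term:
    ∫_0^2 x^6 dx = 128/7;  ∫_0^2 -2*x^5 dx = -64/3;  ∫_0^2 x^4 dx = 32/5;
    ∫_0^2 -2*x^3 dx = -8;  ∫_0^2 2*x^2 dx = 16/3;  ∫_0^2 1 dx = 2.
  Sum: 128/7 − 64/3 + 32/5 − 8 + 16/3 + 2 = 94/35.
  ∫_0^2 u'(x)^2 dx = ∫_0^2 (9*x^4 - 12*x^3 + 4*x^2) dx. Term by term:
    ∫_0^2 9*x^4 dx = 288/5;  ∫_0^2 -12*x^3 dx = -48;  ∫_0^2 4*x^2 dx = 32/3.
  Sum: 288/5 − 48 + 32/3 = 304/15.
Adding: ||u||_{H^1}^2 = 94/35 + 304/15 = 482/21.


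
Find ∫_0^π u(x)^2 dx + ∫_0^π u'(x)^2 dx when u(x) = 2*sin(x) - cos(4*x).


||u||_{H^1(0,π)}^2 = 136/15 + 25*π/2

u'(x) = 4*sin(4*x) + 2*cos(x).
Expand u² and (u')² and integrate term by term on (0, π), using: for integers n ≥ 1, ∫_0^π sin²(nx) dx = ∫_0^π cos²(nx) dx = π/2; for n ≠ n', ∫_0^π sin(nx)sin(n'x) dx = ∫_0^π cos(nx)cos(n'x) dx = 0; and by product-to-sum, ∫_0^π sin(nx)cos(n'x) dx = ½∫_0^π [sin((n+n')x) + sin((n−n')x)] dx, which is 0 when n+n' is even and 2n/(n²−n'²) when n+n' is odd (it need not vanish on (0, π)).
  u² squared terms: (-1)²·∫cos(4x)² dx = 1·π/2 = π/2;  (2)²·∫sin(x)² dx = 4·π/2 = 2*π.
  u² cross terms: 2·(-1)·(2)·∫cos(4x)·sin(x) dx = -4·(-2/15) = 8/15.
  So ∫_0^π u² dx = π/2 + 2*π + 8/15 = 8/15 + 5*π/2.
  (u')² squared terms: (2)²·∫cos(x)² dx = 4·π/2 = 2*π;  (4)²·∫sin(4x)² dx = 16·π/2 = 8*π.
  (u')² cross terms: 2·(2)·(4)·∫cos(x)·sin(4x) dx = 16·(8/15) = 128/15.
  So ∫_0^π (u')² dx = 2*π + 8*π + 128/15 = 128/15 + 10*π.
||u||_{H^1}^2 = (8/15 + 5*π/2) + (128/15 + 10*π) = 136/15 + 25*π/2.


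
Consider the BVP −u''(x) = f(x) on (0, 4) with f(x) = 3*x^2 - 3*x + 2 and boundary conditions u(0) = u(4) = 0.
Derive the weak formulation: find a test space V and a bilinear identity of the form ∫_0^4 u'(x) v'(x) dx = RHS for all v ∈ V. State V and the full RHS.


V = H^1_0(0, 4) (so v(0) = v(4) = 0); weak form: ∫_0^4 u'v' dx = ∫_0^4 (3*x^2 - 3*x + 2) v dx for all v ∈ V.

Multiply both sides by a test function v and integrate from 0 to 4:
  ∫_0^4 −u''(x) v(x) dx = ∫_0^4 f(x) v(x) dx.
Integrate the LHS by parts once:
  ∫_0^4 −u'' v dx = −[u'(x) v(x)]_0^4 + ∫_0^4 u'(x) v'(x) dx.
Thus ∫_0^4 u'(x) v'(x) dx = ∫_0^4 f(x) v(x) dx + [u'(x) v(x)]_0^4.
Choose V so that boundary terms are either known or forced to vanish.
u is Dirichlet: u(0) = u(4) = 0. Let V = H^1_0(0, 4); then v(0) = v(4) = 0, and [u' v]_0^4 = 0.
Weak formulation: find u (satisfying any essential BC) such that ∫_0^4 u'(x) v'(x) dx = ∫_0^4 f v dx for all v ∈ V.
Substituting f(x) = 3*x^2 - 3*x + 2, the right-hand side is ∫_0^4 (3*x^2 - 3*x + 2) v dx.


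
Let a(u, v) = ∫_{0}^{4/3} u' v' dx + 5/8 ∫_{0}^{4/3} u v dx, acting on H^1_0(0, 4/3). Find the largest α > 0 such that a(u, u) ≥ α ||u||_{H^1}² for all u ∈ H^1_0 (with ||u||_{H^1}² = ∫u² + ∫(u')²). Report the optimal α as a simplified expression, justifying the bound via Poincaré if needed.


α = (10 + 9*π^2)/(16 + 9*π^2)

Coercivity of a(·,·) on H^1_0(0, 4/3) means a(u, u) ≥ α ||u||_{H^1}² for every u ∈ H^1_0.
The interval has length L = 4/3, and Poincaré/coercivity depend only on L. Here a(u, u) = ∫(u')² + (5/8)·∫u².
Here 0 < c = 5/8 < 1. The condition a(u,u) ≥ α||u||_{H^1}² reads (1−α)∫(u')² ≥ (α−c)∫u². Any admissible α is ≤ 1 (rapidly oscillating u have ∫u²/∫(u')² → 0), and α = 1 would force 0 ≥ (1−c)∫u², impossible since c < 1; so 1−α > 0. By the sharp Poincaré inequality on H^1_0 of an interval of length L, ∫(u')² ≥ (π/L)²∫u² with equality for the first sine mode sin(π(x−x₀)/L) (x₀ the left endpoint), so the inequality holds for all u iff (1−α)(π/L)² ≥ α − c, i.e. α ≤ ((π/L)² + c)/((π/L)² + 1) = (1 + c(L/π)²)/(1 + (L/π)²). With (π/L)² = 9*π^2/16 and c = 5/8, the largest admissible constant is α = ((π/L)² + c)/((π/L)² + 1).
Simplifying, α = (10 + 9*π^2)/(16 + 9*π^2).


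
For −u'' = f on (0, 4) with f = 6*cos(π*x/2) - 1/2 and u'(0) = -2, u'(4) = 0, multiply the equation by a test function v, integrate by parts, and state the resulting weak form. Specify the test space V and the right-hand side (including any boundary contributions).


V = H^1(0, 4) (v unrestricted at boundary; u is determined up to an additive constant); weak form: ∫_0^4 u'v' dx = ∫_0^4 (6*cos(π*x/2) - 1/2) v dx + 2·v(0) for all v ∈ V.

Multiply both sides by a test function v and integrate from 0 to 4:
  ∫_0^4 −u''(x) v(x) dx = ∫_0^4 f(x) v(x) dx.
Integrate the LHS by parts once:
  ∫_0^4 −u'' v dx = −[u'(x) v(x)]_0^4 + ∫_0^4 u'(x) v'(x) dx.
Thus ∫_0^4 u'(x) v'(x) dx = ∫_0^4 f(x) v(x) dx + [u'(x) v(x)]_0^4.
Choose V so that boundary terms are either known or forced to vanish.
u has inhomogeneous Neumann u'(0) = -2, u'(4) = 0. [u' v]_0^4 = (0)·v(4) − (-2)·v(0) = 2·v(0). Take V = H^1(0, 4); boundary term becomes part of RHS.
Weak formulation: find u (satisfying any essential BC) such that ∫_0^4 u'(x) v'(x) dx = ∫_0^4 f v dx + 2·v(0) for all v ∈ V (Neumann data are natural BCs: they enter the RHS as boundary terms).
Substituting f(x) = 6*cos(π*x/2) - 1/2, the right-hand side is ∫_0^4 (6*cos(π*x/2) - 1/2) v dx + 2·v(0).
Compatibility check (pure Neumann): taking v ≡ 1 ∈ V gives 0 = ∫_0^4 f dx + (0) − (-2), i.e. ∫_0^4 f dx must equal u'(0) − u'(4) = -2. Indeed ∫_0^4 (6*cos(π*x/2) - 1/2) dx = -2, so the data are compatible. The solution is then unique only up to an additive constant (fix it e.g. by requiring ∫_0^4 u dx = 0).


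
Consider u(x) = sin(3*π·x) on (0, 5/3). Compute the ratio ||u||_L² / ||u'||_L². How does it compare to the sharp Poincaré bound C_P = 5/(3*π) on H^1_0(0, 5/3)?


||u||_L² / ||u'||_L² = 1/(3*π) < C_P = 5/(3*π).

u(x) = sin(3*π·x), so u'(x) = 3*π*cos(3*π*x).
Writing u(x) = A·sin(kπx/L) with A = 1 and k = 5, use ∫_0^L sin²(kπx/L) dx = L/2 and ∫_0^L cos²(kπx/L) dx = L/2.
u² = 1·sin²(3*π·x) and (u')² = 9*π^2·cos²(3*π·x), and each of sin², cos² integrates to L/2 = 5/6 over (0, 5/3).
∫_0^5/3 u² dx = 5/6, so ||u||_L² = sqrt(30)/6.
∫_0^5/3 (u')² dx = 15*π^2/2, so ||u'||_L² = sqrt(30)*π/2.
Ratio ||u||_L² / ||u'||_L² = 1/(3*π).
Sharp Poincaré constant on H^1_0(0, 5/3) is C_P = L/π = 5/(3*π), achieved by sin(3*π/5·x).
This is the k = 5 harmonic; the ratio L/(kπ) is strictly less than C_P = L/π, consistent with the sharp inequality ||u||_L² ≤ C_P ||u'||_L².


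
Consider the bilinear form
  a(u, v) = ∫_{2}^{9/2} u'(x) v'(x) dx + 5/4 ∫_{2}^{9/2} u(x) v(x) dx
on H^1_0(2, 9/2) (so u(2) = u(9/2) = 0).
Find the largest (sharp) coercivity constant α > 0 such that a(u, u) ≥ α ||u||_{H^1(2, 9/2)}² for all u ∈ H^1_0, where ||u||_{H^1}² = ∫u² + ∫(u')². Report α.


α = 1

Coercivity of a(·,·) on H^1_0(2, 9/2) means a(u, u) ≥ α ||u||_{H^1}² for every u ∈ H^1_0.
The interval has length L = 5/2, and Poincaré/coercivity depend only on L. Here a(u, u) = ∫(u')² + (5/4)·∫u².
Here c = 5/4 ≥ 1, so a(u,u) = ∫(u')² + c∫u² ≥ ∫(u')² + ∫u² = ||u||_{H^1}², i.e. α = 1 works. No larger α is possible: a(u,u) ≥ α||u||_{H^1}² means (1−α)∫(u')² ≥ (α−c)∫u², and for the modes u_n = sin(nπ(x−x₀)/L) (x₀ the left endpoint) one has ∫u_n²/∫(u_n')² = (L/(nπ))² → 0, so a(u_n,u_n)/||u_n||_{H^1}² → 1. Hence the optimal constant is α = 1.
Therefore α = 1.


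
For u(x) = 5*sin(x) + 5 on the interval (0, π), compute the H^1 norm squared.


||u||_{H^1(0,π)}^2 = 100 + 50*π

u'(x) = 5*cos(x).
Expand u² and (u')² and integrate term by term on (0, π), using: for integers n ≥ 1, ∫_0^π sin²(nx) dx = ∫_0^π cos²(nx) dx = π/2; for n ≠ n', ∫_0^π sin(nx)sin(n'x) dx = ∫_0^π cos(nx)cos(n'x) dx = 0; and by product-to-sum, ∫_0^π sin(nx)cos(n'x) dx = ½∫_0^π [sin((n+n')x) + sin((n−n')x)] dx, which is 0 when n+n' is even and 2n/(n²−n'²) when n+n' is odd (it need not vanish on (0, π)). For the constant mode: ∫_0^π 1 dx = π, ∫_0^π cos(nx) dx = 0, ∫_0^π sin(nx) dx = (1−(−1)^n)/n.
  u² squared terms: (5)²·∫1 dx = 25·π = 25*π;  (5)²·∫sin(x)² dx = 25·π/2 = 25*π/2.
  u² cross terms: 2·(5)·(5)·∫1·sin(x) dx = 50·(2) = 100.
  So ∫_0^π u² dx = 25*π + 25*π/2 + 100 = 100 + 75*π/2.
  (u')² squared terms: (5)²·∫cos(x)² dx = 25·π/2 = 25*π/2.
  So ∫_0^π (u')² dx = 25*π/2.
||u||_{H^1}^2 = (100 + 75*π/2) + (25*π/2) = 100 + 50*π.


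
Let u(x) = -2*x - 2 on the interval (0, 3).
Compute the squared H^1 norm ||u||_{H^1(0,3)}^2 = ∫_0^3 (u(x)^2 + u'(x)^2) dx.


||u||_{H^1}^2 = 96

The H^1 norm (squared) on an interval (0, L) is
  ||u||_{H^1}^2 = ∫_0^L u(x)^2 dx + ∫_0^L u'(x)^2 dx.
Compute u'(x) = -2.
Then u(x)^2 = 4*x**2 + 8*x + 4 and u'(x)^2 = 4.
Integrate each monomial from 0 to 3 using ∫_0^3 c·x^n dx = c·3^(n+1)/(n+1):
  ∫_0^3 u(x)^2 dx = ∫_0^3 (4*x^2 + 8*x + 4) dx. Term by term:
    ∫_0^3 4*x^2 dx = 36;  ∫_0^3 8*x dx = 36;  ∫_0^3 4 dx = 12.
  Sum: 36 + 36 + 12 = 84.
  ∫_0^3 u'(x)^2 dx = ∫_0^3 (4) dx. Term by term:
    ∫_0^3 4 dx = 12.
Adding: ||u||_{H^1}^2 = 84 + 12 = 96.


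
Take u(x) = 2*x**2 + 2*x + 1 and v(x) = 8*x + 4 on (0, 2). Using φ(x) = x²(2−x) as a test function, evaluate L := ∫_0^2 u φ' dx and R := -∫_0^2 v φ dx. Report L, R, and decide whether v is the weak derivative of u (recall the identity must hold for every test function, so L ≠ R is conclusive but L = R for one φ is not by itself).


LHS = -136/15, RHS = -272/15. No, v is not the weak derivative of u.

u(x) = 2*x**2 + 2*x + 1, classical derivative u'(x) = 4*x + 2.
φ(x) = x²(2−x), so φ'(x) = x*(4 - 3*x).
Note φ(0) = φ(2) = 0, so the boundary term u·φ vanishes.
LHS = ∫_0^2 u(x) φ'(x) dx = ∫_0^2 (-6*x^4 + 2*x^3 + 5*x^2 + 4*x) dx. Term by term:
  ∫_0^2 -6*x^4 dx = -192/5;  ∫_0^2 2*x^3 dx = 8;  ∫_0^2 5*x^2 dx = 40/3;
  ∫_0^2 4*x dx = 8.
Sum: -192/5 + 8 + 40/3 + 8 = -136/15.
So LHS = -136/15.
∫_0^2 v(x) φ(x) dx = ∫_0^2 (-8*x^4 + 12*x^3 + 8*x^2) dx. Term by term:
  ∫_0^2 -8*x^4 dx = -256/5;  ∫_0^2 12*x^3 dx = 48;  ∫_0^2 8*x^2 dx = 64/3.
Sum: -256/5 + 48 + 64/3 = 272/15.
So RHS = -∫_0^2 v(x) φ(x) dx = -272/15.
LHS − RHS = 136/15 ≠ 0, so the identity fails.
(For a valid weak derivative the identity must hold for EVERY test function, in particular this one. The failure shows v is NOT the weak derivative of u.)
Correct weak derivative would be u'(x) = 4*x + 2.


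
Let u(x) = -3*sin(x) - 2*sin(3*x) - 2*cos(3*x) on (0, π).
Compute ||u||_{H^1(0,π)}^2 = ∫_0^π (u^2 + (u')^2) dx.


||u||_{H^1(0,π)}^2 = 49*π

u'(x) = 6*sin(3*x) - 3*cos(x) - 6*cos(3*x).
Expand u² and (u')² and integrate term by term on (0, π), using: for integers n ≥ 1, ∫_0^π sin²(nx) dx = ∫_0^π cos²(nx) dx = π/2; for n ≠ n', ∫_0^π sin(nx)sin(n'x) dx = ∫_0^π cos(nx)cos(n'x) dx = 0; and by product-to-sum, ∫_0^π sin(nx)cos(n'x) dx = ½∫_0^π [sin((n+n')x) + sin((n−n')x)] dx, which is 0 when n+n' is even and 2n/(n²−n'²) when n+n' is odd (it need not vanish on (0, π)).
  u² squared terms: (-3)²·∫sin(x)² dx = 9·π/2 = 9*π/2;  (-2)²·∫cos(3x)² dx = 4·π/2 = 2*π;  (-2)²·∫sin(3x)² dx = 4·π/2 = 2*π.
  u² cross terms: 2·(-3)·(-2)·∫sin(x)·cos(3x) dx = 12·(0) = 0;  2·(-3)·(-2)·∫sin(x)·sin(3x) dx = 12·(0) = 0;  2·(-2)·(-2)·∫cos(3x)·sin(3x) dx = 8·(0) = 0.
  So ∫_0^π u² dx = 9*π/2 + 2*π + 2*π + 0 + 0 + 0 = 17*π/2.
  (u')² squared terms: (-6)²·∫cos(3x)² dx = 36·π/2 = 18*π;  (-3)²·∫cos(x)² dx = 9·π/2 = 9*π/2;  (6)²·∫sin(3x)² dx = 36·π/2 = 18*π.
  (u')² cross terms: 2·(-6)·(-3)·∫cos(3x)·cos(x) dx = 36·(0) = 0;  2·(-6)·(6)·∫cos(3x)·sin(3x) dx = -72·(0) = 0;  2·(-3)·(6)·∫cos(x)·sin(3x) dx = -36·(0) = 0.
  So ∫_0^π (u')² dx = 18*π + 9*π/2 + 18*π + 0 + 0 + 0 = 81*π/2.
||u||_{H^1}^2 = (17*π/2) + (81*π/2) = 49*π.


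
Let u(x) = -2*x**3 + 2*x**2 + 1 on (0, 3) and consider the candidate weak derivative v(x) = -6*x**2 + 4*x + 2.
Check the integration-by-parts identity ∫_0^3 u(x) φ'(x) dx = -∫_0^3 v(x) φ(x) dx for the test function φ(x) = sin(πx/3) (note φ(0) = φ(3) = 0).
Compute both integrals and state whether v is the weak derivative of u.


LHS = -648/π^3 + 126/π, RHS = -648/π^3 + 114/π. No, v is not the weak derivative of u.

u(x) = -2*x**3 + 2*x**2 + 1, classical derivative u'(x) = -6*x**2 + 4*x.
φ(x) = sin(πx/3), so φ'(x) = π*cos(π*x/3)/3.
Note φ(0) = φ(3) = 0, so the boundary term u·φ vanishes.
LHS = ∫_0^3 u(x) φ'(x) dx = ∫_0^3 (-2*π*x^3*cos(π*x/3)/3 + 2*π*x^2*cos(π*x/3)/3 + π*cos(π*x/3)/3) dx. Term by term:
  ∫_0^3 π*cos(π*x/3)/3 dx = 0;  ∫_0^3 -2*π*x^3*cos(π*x/3)/3 dx = -648/π^3 + 162/π;  ∫_0^3 2*π*x^2*cos(π*x/3)/3 dx = -36/π.
Sum: 0 + -648/π^3 + 162/π − 36/π = -648/π^3 + 126/π.
So LHS = -648/π^3 + 126/π.
∫_0^3 v(x) φ(x) dx = ∫_0^3 (-6*x^2*sin(π*x/3) + 4*x*sin(π*x/3) + 2*sin(π*x/3)) dx. Term by term:
  ∫_0^3 2*sin(π*x/3) dx = 12/π;  ∫_0^3 -6*x^2*sin(π*x/3) dx = -162/π + 648/π^3;  ∫_0^3 4*x*sin(π*x/3) dx = 36/π.
Sum: 12/π + -162/π + 648/π^3 + 36/π = -114/π + 648/π^3.
So RHS = -∫_0^3 v(x) φ(x) dx = -648/π^3 + 114/π.
LHS − RHS = 12/π ≠ 0, so the identity fails.
(For a valid weak derivative the identity must hold for EVERY test function, in particular this one. The failure shows v is NOT the weak derivative of u.)
Correct weak derivative would be u'(x) = -6*x**2 + 4*x.


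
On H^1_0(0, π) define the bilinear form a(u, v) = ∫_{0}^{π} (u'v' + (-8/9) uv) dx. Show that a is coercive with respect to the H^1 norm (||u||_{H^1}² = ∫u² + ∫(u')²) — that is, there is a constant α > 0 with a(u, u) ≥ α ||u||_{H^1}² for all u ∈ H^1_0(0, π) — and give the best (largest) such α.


α = 1/18

Coercivity of a(·,·) on H^1_0(0, π) means a(u, u) ≥ α ||u||_{H^1}² for every u ∈ H^1_0.
The interval has length L = π, and Poincaré/coercivity depend only on L. Here a(u, u) = ∫(u')² + (-8/9)·∫u².
Here c = -8/9 < 0 with |c| < (π/L)² = 1, so coercivity still holds. The condition a(u,u) ≥ α||u||_{H^1}² reads (1−α)∫(u')² ≥ (α−c)∫u². Any admissible α is ≤ 1 (rapidly oscillating u have ∫u²/∫(u')² → 0), and α = 1 would force 0 ≥ (1−c)∫u², impossible since c < 1; so 1−α > 0. By the sharp Poincaré inequality on H^1_0 of an interval of length L, ∫(u')² ≥ (π/L)²∫u² with equality for the first sine mode sin(π(x−x₀)/L) (x₀ the left endpoint), so the inequality holds for all u iff (1−α)(π/L)² ≥ α − c, i.e. α ≤ ((π/L)² + c)/((π/L)² + 1) = (1 + c(L/π)²)/(1 + (L/π)²). (Direct route, valid since c ≤ 0: Poincaré gives c∫u² ≥ c(L/π)²∫(u')², so a(u,u) ≥ (1 + c(L/π)²)∫(u')², while ||u||_{H^1}² ≤ (1 + (L/π)²)∫(u')²; dividing yields the same α.) With (π/L)² = 1 and c = -8/9, the largest admissible constant is α = ((π/L)² + c)/((π/L)² + 1).
Simplifying, α = 1/18.


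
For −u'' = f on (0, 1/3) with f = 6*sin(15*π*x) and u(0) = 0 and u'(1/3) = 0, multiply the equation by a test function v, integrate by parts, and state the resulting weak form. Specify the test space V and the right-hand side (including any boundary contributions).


V = {v ∈ H^1(0, 1/3) : v(0) = 0} (test functions vanish at x = 0 where u is specified); weak form: ∫_0^1/3 u'v' dx = ∫_0^1/3 (6*sin(15*π*x)) v dx for all v ∈ V.

Multiply both sides by a test function v and integrate from 0 to 1/3:
  ∫_0^1/3 −u''(x) v(x) dx = ∫_0^1/3 f(x) v(x) dx.
Integrate the LHS by parts once:
  ∫_0^1/3 −u'' v dx = −[u'(x) v(x)]_0^1/3 + ∫_0^1/3 u'(x) v'(x) dx.
Thus ∫_0^1/3 u'(x) v'(x) dx = ∫_0^1/3 f(x) v(x) dx + [u'(x) v(x)]_0^1/3.
Choose V so that boundary terms are either known or forced to vanish.
Mixed BC: u(0) = 0 (Dirichlet) and u'(1/3) = 0 (Neumann). Define V = {v ∈ H^1(0, 1/3) : v(0) = 0}. Then [u' v]_0^1/3 = u'(1/3)·v(1/3) − u'(0)·0 = 0.
Weak formulation: find u (satisfying any essential BC) such that ∫_0^1/3 u'(x) v'(x) dx = ∫_0^1/3 f v dx for all v ∈ V (Dirichlet at 0 absorbed into V; the Neumann datum at x = 1/3 is zero, so no boundary term remains).
Substituting f(x) = 6*sin(15*π*x), the right-hand side is ∫_0^1/3 (6*sin(15*π*x)) v dx.


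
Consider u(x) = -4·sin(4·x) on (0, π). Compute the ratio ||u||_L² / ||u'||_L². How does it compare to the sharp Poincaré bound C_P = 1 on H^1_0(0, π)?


||u||_L² / ||u'||_L² = 1/4 < C_P = 1.

u(x) = -4·sin(4·x), so u'(x) = -16*cos(4*x).
Writing u(x) = A·sin(kπx/L) with A = -4 and k = 4, use ∫_0^L sin²(kπx/L) dx = L/2 and ∫_0^L cos²(kπx/L) dx = L/2.
u² = 16·sin²(4·x) and (u')² = 256·cos²(4·x), and each of sin², cos² integrates to L/2 = π/2 over (0, π).
∫_0^π u² dx = 8*π, so ||u||_L² = 2*sqrt(2)*sqrt(π).
∫_0^π (u')² dx = 128*π, so ||u'||_L² = 8*sqrt(2)*sqrt(π).
Ratio ||u||_L² / ||u'||_L² = 1/4.
Sharp Poincaré constant on H^1_0(0, π) is C_P = L/π = 1, achieved by sin(x).
This is the k = 4 harmonic; the ratio L/(kπ) is strictly less than C_P = L/π, consistent with the sharp inequality ||u||_L² ≤ C_P ||u'||_L².


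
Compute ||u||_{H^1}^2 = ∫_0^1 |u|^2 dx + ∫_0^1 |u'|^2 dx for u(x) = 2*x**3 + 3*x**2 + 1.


||u||_{H^1}^2 = 319/7

The H^1 norm (squared) on an interval (0, L) is
  ||u||_{H^1}^2 = ∫_0^L u(x)^2 dx + ∫_0^L u'(x)^2 dx.
Compute u'(x) = 6*x**2 + 6*x.
Then u(x)^2 = 4*x**6 + 12*x**5 + 9*x**4 + 4*x**3 + 6*x**2 + 1 and u'(x)^2 = 36*x**4 + 72*x**3 + 36*x**2.
Integrate each monomial from 0 to 1 using ∫_0^1 c·x^n dx = c·1^(n+1)/(n+1):
  ∫_0^1 u(x)^2 dx = ∫_0^1 (4*x^6 + 12*x^5 + 9*x^4 + 4*x^3 + 6*x^2 + 1) dx. Term by term:
    ∫_0^1 4*x^6 dx = 4/7;  ∫_0^1 12*x^5 dx = 2;  ∫_0^1 9*x^4 dx = 9/5;
    ∫_0^1 4*x^3 dx = 1;  ∫_0^1 6*x^2 dx = 2;  ∫_0^1 1 dx = 1.
  Sum: 4/7 + 2 + 9/5 + 1 + 2 + 1 = 293/35.
  ∫_0^1 u'(x)^2 dx = ∫_0^1 (36*x^4 + 72*x^3 + 36*x^2) dx. Term by term:
    ∫_0^1 36*x^4 dx = 36/5;  ∫_0^1 72*x^3 dx = 18;  ∫_0^1 36*x^2 dx = 12.
  Sum: 36/5 + 18 + 12 = 186/5.
Adding: ||u||_{H^1}^2 = 293/35 + 186/5 = 319/7.


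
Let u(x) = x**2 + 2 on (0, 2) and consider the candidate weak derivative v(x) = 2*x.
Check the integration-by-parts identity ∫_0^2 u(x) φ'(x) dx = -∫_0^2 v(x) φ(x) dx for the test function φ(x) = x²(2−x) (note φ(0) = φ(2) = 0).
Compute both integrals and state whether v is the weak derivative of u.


LHS = -16/5, RHS = -16/5. Yes, v = u' weakly.

u(x) = x**2 + 2, classical derivative u'(x) = 2*x.
φ(x) = x²(2−x), so φ'(x) = x*(4 - 3*x).
Note φ(0) = φ(2) = 0, so the boundary term u·φ vanishes.
LHS = ∫_0^2 u(x) φ'(x) dx = ∫_0^2 (-3*x^4 + 4*x^3 - 6*x^2 + 8*x) dx. Term by term:
  ∫_0^2 -3*x^4 dx = -96/5;  ∫_0^2 4*x^3 dx = 16;  ∫_0^2 -6*x^2 dx = -16;
  ∫_0^2 8*x dx = 16.
Sum: -96/5 + 16 − 16 + 16 = -16/5.
So LHS = -16/5.
∫_0^2 v(x) φ(x) dx = ∫_0^2 (-2*x^4 + 4*x^3) dx. Term by term:
  ∫_0^2 -2*x^4 dx = -64/5;  ∫_0^2 4*x^3 dx = 16.
Sum: -64/5 + 16 = 16/5.
So RHS = -∫_0^2 v(x) φ(x) dx = -16/5.
LHS = RHS, so the identity holds for this test φ.
Moreover u is smooth here and v(x) = u'(x) = 2*x pointwise, so the identity holds for every test function. Hence v is the weak derivative of u.


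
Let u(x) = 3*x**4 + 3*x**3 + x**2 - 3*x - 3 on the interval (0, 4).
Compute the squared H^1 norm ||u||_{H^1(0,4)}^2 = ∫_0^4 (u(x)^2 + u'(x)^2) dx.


||u||_{H^1}^2 = 98232056/105

The H^1 norm (squared) on an interval (0, L) is
  ||u||_{H^1}^2 = ∫_0^L u(x)^2 dx + ∫_0^L u'(x)^2 dx.
Compute u'(x) = 12*x**3 + 9*x**2 + 2*x - 3.
Then u(x)^2 = 9*x**8 + 18*x**7 + 15*x**6 - 12*x**5 - 35*x**4 - 24*x**3 + 3*x**2 + 18*x + 9 and u'(x)^2 = 144*x**6 + 216*x**5 + 129*x**4 - 36*x**3 - 50*x**2 - 12*x + 9.
Integrate each monomial from 0 to 4 using ∫_0^4 c·x^n dx = c·4^(n+1)/(n+1):
  ∫_0^4 u(x)^2 dx = ∫_0^4 (9*x^8 + 18*x^7 + 15*x^6 - 12*x^5 - 35*x^4 - 24*x^3 + 3*x^2 + 18*x + 9) dx. Term by term:
    ∫_0^4 9*x^8 dx = 262144;  ∫_0^4 18*x^7 dx = 147456;  ∫_0^4 15*x^6 dx = 245760/7;
    ∫_0^4 -12*x^5 dx = -8192;  ∫_0^4 -35*x^4 dx = -7168;  ∫_0^4 -24*x^3 dx = -1536;
    ∫_0^4 3*x^2 dx = 64;  ∫_0^4 18*x dx = 144;  ∫_0^4 9 dx = 36.
  Sum: 262144 + 147456 + 245760/7 − 8192 − 7168 − 1536 + 64 + 144 + 36 = 2996396/7.
  ∫_0^4 u'(x)^2 dx = ∫_0^4 (144*x^6 + 216*x^5 + 129*x^4 - 36*x^3 - 50*x^2 - 12*x + 9) dx. Term by term:
    ∫_0^4 144*x^6 dx = 2359296/7;  ∫_0^4 216*x^5 dx = 147456;  ∫_0^4 129*x^4 dx = 132096/5;
    ∫_0^4 -36*x^3 dx = -2304;  ∫_0^4 -50*x^2 dx = -3200/3;  ∫_0^4 -12*x dx = -96;
    ∫_0^4 9 dx = 36.
  Sum: 2359296/7 + 147456 + 132096/5 − 2304 − 3200/3 − 96 + 36 = 53286116/105.
Adding: ||u||_{H^1}^2 = 2996396/7 + 53286116/105 = 98232056/105.
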